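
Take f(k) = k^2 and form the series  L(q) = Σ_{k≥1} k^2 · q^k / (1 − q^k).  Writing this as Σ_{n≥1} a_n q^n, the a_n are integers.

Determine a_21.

[q^21] f(1)=1,f(3)=9,f(7)=49,f(21)=441 ⇒ 500

a_21 = 500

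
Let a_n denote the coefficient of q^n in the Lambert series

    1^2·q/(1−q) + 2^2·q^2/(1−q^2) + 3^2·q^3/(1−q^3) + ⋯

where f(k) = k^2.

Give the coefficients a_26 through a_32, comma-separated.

d|26:{1,2,13,26}  Σf=1+4+169+676=850
[q^27] f(27)=729,f(9)=81,f(3)=9,f(1)=1 ⇒ 820
n=28: 28·1 14·2 7·4 4·7 2·14 1·28  f→[784+196+49+16+4+1]=1050
n=29: 29·1 1·29  f→[841+1]=842
d|30:{1,2,3,5,6,10,15,30}  Σf=1+4+9+25+36+100+225+900=1300
d|31:{1,31}  Σf=1+961=962
q^32  k|32↦f(k): 32:1024 16:256 8:64 4:16 2:4 1:1  a_32=1365

850, 820, 1050, 842, 1300, 962, 1365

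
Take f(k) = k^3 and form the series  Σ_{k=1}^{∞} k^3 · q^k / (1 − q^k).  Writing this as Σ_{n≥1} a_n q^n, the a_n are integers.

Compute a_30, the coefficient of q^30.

d|30:{30,15,10,6,5,3,2,1}  Σf=27000+3375+1000+216+125+27+8+1=31752

a_30 = 31752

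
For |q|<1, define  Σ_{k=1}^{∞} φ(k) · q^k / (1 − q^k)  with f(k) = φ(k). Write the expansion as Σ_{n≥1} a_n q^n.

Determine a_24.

n=24: 24·1 12·2 8·3 6·4 4·6 3·8 2·12 1·24  φ→[8+4+4+2+2+2+1+1]=24

a_24 = 24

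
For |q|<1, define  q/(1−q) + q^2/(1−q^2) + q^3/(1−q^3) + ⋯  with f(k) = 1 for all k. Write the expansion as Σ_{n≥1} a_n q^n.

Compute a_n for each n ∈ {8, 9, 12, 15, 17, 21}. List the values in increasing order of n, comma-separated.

4, 3, 6, 4, 2, 4

q^8  k|8↦f(k): 8:1 4:1 2:1 1:1  a_8=4
q^9  k|9↦f(k): 1:1 3:1 9:1  a_9=3
n=12: 1·12 2·6 3·4 4·3 6·2 12·1  f→[1+1+1+1+1+1]=6
d|15:{1,3,5,15}  Σf=1+1+1+1=4
q^17  k|17↦f(k): 1:1 17:1  a_17=2
q^21  k|21↦f(k): 21:1 7:1 3:1 1:1  a_21=4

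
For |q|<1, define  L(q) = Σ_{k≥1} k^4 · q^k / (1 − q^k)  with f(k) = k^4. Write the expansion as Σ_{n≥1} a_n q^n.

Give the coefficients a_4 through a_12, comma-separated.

n=4: 4·1 2·2 1·4  f→[256+16+1]=273
[q^5] f(1)=1,f(5)=625 ⇒ 626
n=6: 6·1 3·2 2·3 1·6  f→[1296+81+16+1]=1394
q^7  k|7↦f(k): 1:1 7:2401  a_7=2402
d|8:{1,2,4,8}  Σf=1+16+256+4096=4369
d|9:{9,3,1}  Σf=6561+81+1=6643
q^10  k|10↦f(k): 10:10000 5:625 2:16 1:1  a_10=10642
n=11: 11·1 1·11  f→[14641+1]=14642
d|12:{1,2,3,4,6,12}  Σf=1+16+81+256+1296+20736=22386

273, 626, 1394, 2402, 4369, 6643, 10642, 14642, 22386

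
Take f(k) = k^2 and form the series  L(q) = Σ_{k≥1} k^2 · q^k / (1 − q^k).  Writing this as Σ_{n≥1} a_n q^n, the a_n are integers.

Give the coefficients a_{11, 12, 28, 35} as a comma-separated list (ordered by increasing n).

122, 210, 1050, 1300

n=11: 1·11 11·1  f→[1+121]=122
n=12: 12·1 6·2 4·3 3·4 2·6 1·12  f→[144+36+16+9+4+1]=210
n=28: 1·28 2·14 4·7 7·4 14·2 28·1  f→[1+4+16+49+196+784]=1050
d|35:{1,5,7,35}  Σf=1+25+49+1225=1300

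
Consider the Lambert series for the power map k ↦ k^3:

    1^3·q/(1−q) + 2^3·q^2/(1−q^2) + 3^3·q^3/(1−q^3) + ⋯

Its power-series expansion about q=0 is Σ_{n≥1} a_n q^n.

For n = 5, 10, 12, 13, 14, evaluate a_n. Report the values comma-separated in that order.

126, 1134, 2044, 2198, 3096

n=5: 1·5 5·1  f→[1+125]=126
n=10: 1·10 2·5 5·2 10·1  f→[1+8+125+1000]=1134
q^12  k|12↦f(k): 12:1728 6:216 4:64 3:27 2:8 1:1  a_12=2044
q^13  k|13↦f(k): 13:2197 1:1  a_13=2198
[q^14] f(14)=2744,f(7)=343,f(2)=8,f(1)=1 ⇒ 3096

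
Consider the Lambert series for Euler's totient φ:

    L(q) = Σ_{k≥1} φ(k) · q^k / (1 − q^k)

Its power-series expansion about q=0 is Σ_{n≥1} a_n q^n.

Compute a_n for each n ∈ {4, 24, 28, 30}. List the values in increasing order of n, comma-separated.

[q^4] φ(4)=2,φ(2)=1,φ(1)=1 ⇒ 4
d|24:{24,12,8,6,4,3,2,1}  Σφ=8+4+4+2+2+2+1+1=24
n=28: 1·28 2·14 4·7 7·4 14·2 28·1  φ→[1+1+2+6+6+12]=28
[q^30] φ(1)=1,φ(2)=1,φ(3)=2,φ(5)=4,φ(6)=2,φ(10)=4,φ(15)=8,φ(30)=8 ⇒ 30

4, 24, 28, 30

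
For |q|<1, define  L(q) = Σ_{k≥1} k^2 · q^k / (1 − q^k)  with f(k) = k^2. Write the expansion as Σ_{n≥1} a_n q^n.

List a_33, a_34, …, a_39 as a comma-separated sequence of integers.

n=33: 1·33 3·11 11·3 33·1  f→[1+9+121+1089]=1220
[q^34] f(1)=1,f(2)=4,f(17)=289,f(34)=1156 ⇒ 1450
d|35:{35,7,5,1}  Σf=1225+49+25+1=1300
q^36  k|36↦f(k): 1:1 2:4 3:9 4:16 6:36 9:81 12:144 18:324 36:1296  a_36=1911
q^37  k|37↦f(k): 1:1 37:1369  a_37=1370
q^38  k|38↦f(k): 1:1 2:4 19:361 38:1444  a_38=1810
d|39:{39,13,3,1}  Σf=1521+169+9+1=1700

1220, 1450, 1300, 1911, 1370, 1810, 1700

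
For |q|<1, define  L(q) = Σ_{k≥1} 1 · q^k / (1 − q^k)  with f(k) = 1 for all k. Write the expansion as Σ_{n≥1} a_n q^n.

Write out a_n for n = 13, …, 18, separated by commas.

2, 4, 4, 5, 2, 6

n=13: 1·13 13·1  f→[1+1]=2
n=14: 1·14 2·7 7·2 14·1  f→[1+1+1+1]=4
d|15:{15,5,3,1}  Σf=1+1+1+1=4
q^16  k|16↦f(k): 16:1 8:1 4:1 2:1 1:1  a_16=5
n=17: 17·1 1·17  f→[1+1]=2
n=18: 1·18 2·9 3·6 6·3 9·2 18·1  f→[1+1+1+1+1+1]=6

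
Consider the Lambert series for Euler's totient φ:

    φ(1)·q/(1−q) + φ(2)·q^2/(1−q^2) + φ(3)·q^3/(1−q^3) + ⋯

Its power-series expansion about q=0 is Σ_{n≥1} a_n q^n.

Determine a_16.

d|16:{16,8,4,2,1}  Σφ=8+4+2+1+1=16

a_16 = 16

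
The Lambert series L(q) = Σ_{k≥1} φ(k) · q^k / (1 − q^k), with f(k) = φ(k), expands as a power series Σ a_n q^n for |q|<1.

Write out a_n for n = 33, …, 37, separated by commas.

q^33  k|33↦φ(k): 33:20 11:10 3:2 1:1  a_33=33
q^34  k|34↦φ(k): 1:1 2:1 17:16 34:16  a_34=34
d|35:{35,7,5,1}  Σφ=24+6+4+1=35
q^36  k|36↦φ(k): 1:1 2:1 3:2 4:2 6:2 9:6 12:4 18:6 36:12  a_36=36
n=37: 1·37 37·1  φ→[1+36]=37

33, 34, 35, 36, 37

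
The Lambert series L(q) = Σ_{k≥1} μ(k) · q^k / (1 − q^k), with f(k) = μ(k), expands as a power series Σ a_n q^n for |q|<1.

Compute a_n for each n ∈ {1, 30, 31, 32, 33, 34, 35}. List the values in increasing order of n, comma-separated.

1, 0, 0, 0, 0, 0, 0

q^1  k|1↦μ(k): 1:1  a_1=1
n=30: 1·30 2·15 3·10 5·6 6·5 10·3 15·2 30·1  μ→[1+(-1)+(-1)+(-1)+1+1+1+(-1)]=0
[q^31] μ(31)=-1,μ(1)=1 ⇒ 0
n=32: 1·32 2·16 4·8 8·4 16·2 32·1  μ→[1+(-1)+0+0+0+0]=0
n=33: 33·1 11·3 3·11 1·33  μ→[1+(-1)+(-1)+1]=0
q^34  k|34↦μ(k): 34:1 17:-1 2:-1 1:1  a_34=0
d|35:{35,7,5,1}  Σμ=1+(-1)+(-1)+1=0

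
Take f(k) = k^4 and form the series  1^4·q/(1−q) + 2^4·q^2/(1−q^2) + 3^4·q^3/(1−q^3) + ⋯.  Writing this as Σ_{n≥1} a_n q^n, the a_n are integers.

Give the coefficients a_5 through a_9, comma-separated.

n=5: 1·5 5·1  f→[1+625]=626
[q^6] f(1)=1,f(2)=16,f(3)=81,f(6)=1296 ⇒ 1394
[q^7] f(1)=1,f(7)=2401 ⇒ 2402
n=8: 1·8 2·4 4·2 8·1  f→[1+16+256+4096]=4369
q^9  k|9↦f(k): 1:1 3:81 9:6561  a_9=6643

626, 1394, 2402, 4369, 6643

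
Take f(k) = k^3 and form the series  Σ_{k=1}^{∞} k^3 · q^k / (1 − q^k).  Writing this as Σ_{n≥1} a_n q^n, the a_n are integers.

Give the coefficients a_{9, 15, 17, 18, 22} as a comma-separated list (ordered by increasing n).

757, 3528, 4914, 6813, 11988

[q^9] f(9)=729,f(3)=27,f(1)=1 ⇒ 757
n=15: 15·1 5·3 3·5 1·15  f→[3375+125+27+1]=3528
[q^17] f(1)=1,f(17)=4913 ⇒ 4914
d|18:{1,2,3,6,9,18}  Σf=1+8+27+216+729+5832=6813
q^22  k|22↦f(k): 1:1 2:8 11:1331 22:10648  a_22=11988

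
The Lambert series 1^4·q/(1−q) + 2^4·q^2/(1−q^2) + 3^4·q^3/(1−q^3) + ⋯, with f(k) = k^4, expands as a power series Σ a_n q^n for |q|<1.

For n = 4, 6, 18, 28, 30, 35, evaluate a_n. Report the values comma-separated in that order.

273, 1394, 112931, 655746, 872644, 1503652

n=4: 4·1 2·2 1·4  f→[256+16+1]=273
[q^6] f(1)=1,f(2)=16,f(3)=81,f(6)=1296 ⇒ 1394
q^18  k|18↦f(k): 1:1 2:16 3:81 6:1296 9:6561 18:104976  a_18=112931
n=28: 28·1 14·2 7·4 4·7 2·14 1·28  f→[614656+38416+2401+256+16+1]=655746
q^30  k|30↦f(k): 30:810000 15:50625 10:10000 6:1296 5:625 3:81 2:16 1:1  a_30=872644
q^35  k|35↦f(k): 35:1500625 7:2401 5:625 1:1  a_35=1503652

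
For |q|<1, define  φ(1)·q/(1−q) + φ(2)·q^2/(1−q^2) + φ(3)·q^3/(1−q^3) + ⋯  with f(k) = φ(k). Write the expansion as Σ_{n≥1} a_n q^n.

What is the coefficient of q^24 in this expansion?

n=24: 24·1 12·2 8·3 6·4 4·6 3·8 2·12 1·24  φ→[8+4+4+2+2+2+1+1]=24

a_24 = 24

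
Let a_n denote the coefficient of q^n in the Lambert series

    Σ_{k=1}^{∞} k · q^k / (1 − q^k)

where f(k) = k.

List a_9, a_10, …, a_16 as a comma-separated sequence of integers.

13, 18, 12, 28, 14, 24, 24, 31

q^9  k|9↦f(k): 9:9 3:3 1:1  a_9=13
[q^10] f(1)=1,f(2)=2,f(5)=5,f(10)=10 ⇒ 18
[q^11] f(11)=11,f(1)=1 ⇒ 12
d|12:{1,2,3,4,6,12}  Σf=1+2+3+4+6+12=28
n=13: 1·13 13·1  f→[1+13]=14
q^14  k|14↦f(k): 14:14 7:7 2:2 1:1  a_14=24
q^15  k|15↦f(k): 15:15 5:5 3:3 1:1  a_15=24
q^16  k|16↦f(k): 1:1 2:2 4:4 8:8 16:16  a_16=31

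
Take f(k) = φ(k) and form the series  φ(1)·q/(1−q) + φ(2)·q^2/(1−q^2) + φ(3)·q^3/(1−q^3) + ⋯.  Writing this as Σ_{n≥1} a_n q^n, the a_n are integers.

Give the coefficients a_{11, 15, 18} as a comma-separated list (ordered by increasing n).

d|11:{11,1}  Σφ=10+1=11
n=15: 15·1 5·3 3·5 1·15  φ→[8+4+2+1]=15
q^18  k|18↦φ(k): 1:1 2:1 3:2 6:2 9:6 18:6  a_18=18

11, 15, 18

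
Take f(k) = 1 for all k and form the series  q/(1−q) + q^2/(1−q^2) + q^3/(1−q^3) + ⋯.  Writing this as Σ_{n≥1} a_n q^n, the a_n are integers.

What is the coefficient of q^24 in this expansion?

q^24  k|24↦f(k): 1:1 2:1 3:1 4:1 6:1 8:1 12:1 24:1  a_24=8

a_24 = 8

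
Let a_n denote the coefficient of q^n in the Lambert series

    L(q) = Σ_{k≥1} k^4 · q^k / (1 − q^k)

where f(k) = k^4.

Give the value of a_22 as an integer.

a_22 = 248914

d|22:{22,11,2,1}  Σf=234256+14641+16+1=248914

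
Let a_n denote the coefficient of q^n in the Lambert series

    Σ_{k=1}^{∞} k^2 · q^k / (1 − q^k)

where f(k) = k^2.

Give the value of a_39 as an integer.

a_39 = 1700

[q^39] f(39)=1521,f(13)=169,f(3)=9,f(1)=1 ⇒ 1700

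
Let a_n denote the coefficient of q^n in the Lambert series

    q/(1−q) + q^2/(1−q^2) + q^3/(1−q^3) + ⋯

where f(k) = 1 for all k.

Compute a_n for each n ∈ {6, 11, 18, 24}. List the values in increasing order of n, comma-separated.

4, 2, 6, 8

n=6: 1·6 2·3 3·2 6·1  f→[1+1+1+1]=4
d|11:{11,1}  Σf=1+1=2
q^18  k|18↦f(k): 18:1 9:1 6:1 3:1 2:1 1:1  a_18=6
[q^24] f(1)=1,f(2)=1,f(3)=1,f(4)=1,f(6)=1,f(8)=1,f(12)=1,f(24)=1 ⇒ 8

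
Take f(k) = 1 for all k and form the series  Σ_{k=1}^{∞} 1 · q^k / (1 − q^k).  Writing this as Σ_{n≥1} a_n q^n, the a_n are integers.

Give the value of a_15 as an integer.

d|15:{15,5,3,1}  Σf=1+1+1+1=4

a_15 = 4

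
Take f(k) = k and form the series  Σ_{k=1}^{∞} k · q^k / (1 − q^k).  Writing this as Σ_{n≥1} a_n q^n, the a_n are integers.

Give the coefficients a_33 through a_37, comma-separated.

48, 54, 48, 91, 38

q^33  k|33↦f(k): 33:33 11:11 3:3 1:1  a_33=48
[q^34] f(1)=1,f(2)=2,f(17)=17,f(34)=34 ⇒ 54
n=35: 1·35 5·7 7·5 35·1  f→[1+5+7+35]=48
q^36  k|36↦f(k): 36:36 18:18 12:12 9:9 6:6 4:4 3:3 2:2 1:1  a_36=91
q^37  k|37↦f(k): 1:1 37:37  a_37=38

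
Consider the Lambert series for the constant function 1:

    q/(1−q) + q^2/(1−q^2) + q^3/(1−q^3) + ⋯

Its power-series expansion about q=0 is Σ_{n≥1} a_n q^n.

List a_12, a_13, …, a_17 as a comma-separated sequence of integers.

n=12: 12·1 6·2 4·3 3·4 2·6 1·12  f→[1+1+1+1+1+1]=6
n=13: 13·1 1·13  f→[1+1]=2
d|14:{1,2,7,14}  Σf=1+1+1+1=4
[q^15] f(15)=1,f(5)=1,f(3)=1,f(1)=1 ⇒ 4
d|16:{16,8,4,2,1}  Σf=1+1+1+1+1=5
q^17  k|17↦f(k): 1:1 17:1  a_17=2

6, 2, 4, 4, 5, 2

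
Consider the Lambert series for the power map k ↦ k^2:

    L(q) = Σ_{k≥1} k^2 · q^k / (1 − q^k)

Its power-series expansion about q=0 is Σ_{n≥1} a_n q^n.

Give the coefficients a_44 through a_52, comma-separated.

2562, 2366, 2650, 2210, 3410, 2451, 3255, 2900, 3570

d|44:{44,22,11,4,2,1}  Σf=1936+484+121+16+4+1=2562
q^45  k|45↦f(k): 45:2025 15:225 9:81 5:25 3:9 1:1  a_45=2366
[q^46] f(1)=1,f(2)=4,f(23)=529,f(46)=2116 ⇒ 2650
[q^47] f(1)=1,f(47)=2209 ⇒ 2210
n=48: 1·48 2·24 3·16 4·12 6·8 8·6 12·4 16·3 24·2 48·1  f→[1+4+9+16+36+64+144+256+576+2304]=3410
q^49  k|49↦f(k): 49:2401 7:49 1:1  a_49=2451
d|50:{50,25,10,5,2,1}  Σf=2500+625+100+25+4+1=3255
q^51  k|51↦f(k): 51:2601 17:289 3:9 1:1  a_51=2900
[q^52] f(52)=2704,f(26)=676,f(13)=169,f(4)=16,f(2)=4,f(1)=1 ⇒ 3570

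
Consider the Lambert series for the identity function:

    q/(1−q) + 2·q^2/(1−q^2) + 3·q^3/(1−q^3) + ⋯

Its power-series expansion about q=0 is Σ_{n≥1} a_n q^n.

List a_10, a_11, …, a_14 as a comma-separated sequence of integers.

n=10: 1·10 2·5 5·2 10·1  f→[1+2+5+10]=18
[q^11] f(1)=1,f(11)=11 ⇒ 12
q^12  k|12↦f(k): 1:1 2:2 3:3 4:4 6:6 12:12  a_12=28
d|13:{13,1}  Σf=13+1=14
[q^14] f(1)=1,f(2)=2,f(7)=7,f(14)=14 ⇒ 24

18, 12, 28, 14, 24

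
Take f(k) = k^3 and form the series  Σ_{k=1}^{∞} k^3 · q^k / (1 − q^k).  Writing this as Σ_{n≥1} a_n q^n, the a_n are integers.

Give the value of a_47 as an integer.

[q^47] f(1)=1,f(47)=103823 ⇒ 103824

a_47 = 103824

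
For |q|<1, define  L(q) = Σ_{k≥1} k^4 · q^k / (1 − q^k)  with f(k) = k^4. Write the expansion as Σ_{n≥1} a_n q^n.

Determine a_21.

a_21 = 196964

n=21: 1·21 3·7 7·3 21·1  f→[1+81+2401+194481]=196964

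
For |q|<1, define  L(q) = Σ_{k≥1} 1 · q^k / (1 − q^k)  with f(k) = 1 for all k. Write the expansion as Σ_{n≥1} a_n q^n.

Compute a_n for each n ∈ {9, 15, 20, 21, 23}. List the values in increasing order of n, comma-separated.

3, 4, 6, 4, 2

d|9:{9,3,1}  Σf=1+1+1=3
n=15: 15·1 5·3 3·5 1·15  f→[1+1+1+1]=4
n=20: 1·20 2·10 4·5 5·4 10·2 20·1  f→[1+1+1+1+1+1]=6
d|21:{21,7,3,1}  Σf=1+1+1+1=4
n=23: 23·1 1·23  f→[1+1]=2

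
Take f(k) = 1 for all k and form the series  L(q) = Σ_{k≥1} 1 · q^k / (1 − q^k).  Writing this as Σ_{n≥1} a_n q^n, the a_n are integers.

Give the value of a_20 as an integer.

n=20: 1·20 2·10 4·5 5·4 10·2 20·1  f→[1+1+1+1+1+1]=6

a_20 = 6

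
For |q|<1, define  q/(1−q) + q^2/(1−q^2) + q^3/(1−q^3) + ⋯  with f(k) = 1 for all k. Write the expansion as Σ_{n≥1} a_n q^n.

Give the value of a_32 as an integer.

a_32 = 6

d|32:{1,2,4,8,16,32}  Σf=1+1+1+1+1+1=6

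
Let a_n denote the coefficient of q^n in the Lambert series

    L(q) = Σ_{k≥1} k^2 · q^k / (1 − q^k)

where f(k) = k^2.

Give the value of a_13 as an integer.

a_13 = 170

q^13  k|13↦f(k): 1:1 13:169  a_13=170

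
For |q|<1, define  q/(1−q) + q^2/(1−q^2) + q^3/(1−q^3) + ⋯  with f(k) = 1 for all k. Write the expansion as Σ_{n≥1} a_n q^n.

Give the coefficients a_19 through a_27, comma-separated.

n=19: 1·19 19·1  f→[1+1]=2
q^20  k|20↦f(k): 20:1 10:1 5:1 4:1 2:1 1:1  a_20=6
d|21:{21,7,3,1}  Σf=1+1+1+1=4
n=22: 22·1 11·2 2·11 1·22  f→[1+1+1+1]=4
d|23:{1,23}  Σf=1+1=2
[q^24] f(24)=1,f(12)=1,f(8)=1,f(6)=1,f(4)=1,f(3)=1,f(2)=1,f(1)=1 ⇒ 8
[q^25] f(1)=1,f(5)=1,f(25)=1 ⇒ 3
[q^26] f(26)=1,f(13)=1,f(2)=1,f(1)=1 ⇒ 4
[q^27] f(1)=1,f(3)=1,f(9)=1,f(27)=1 ⇒ 4

2, 6, 4, 4, 2, 8, 3, 4, 4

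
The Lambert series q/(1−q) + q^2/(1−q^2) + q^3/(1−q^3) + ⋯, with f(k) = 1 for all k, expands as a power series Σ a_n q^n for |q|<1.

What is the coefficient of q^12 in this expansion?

q^12  k|12↦f(k): 12:1 6:1 4:1 3:1 2:1 1:1  a_12=6

a_12 = 6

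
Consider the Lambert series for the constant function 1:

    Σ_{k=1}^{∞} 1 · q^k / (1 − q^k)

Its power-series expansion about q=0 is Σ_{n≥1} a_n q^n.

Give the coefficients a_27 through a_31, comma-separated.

4, 6, 2, 8, 2

n=27: 1·27 3·9 9·3 27·1  f→[1+1+1+1]=4
d|28:{28,14,7,4,2,1}  Σf=1+1+1+1+1+1=6
[q^29] f(29)=1,f(1)=1 ⇒ 2
n=30: 30·1 15·2 10·3 6·5 5·6 3·10 2·15 1·30  f→[1+1+1+1+1+1+1+1]=8
n=31: 1·31 31·1  f→[1+1]=2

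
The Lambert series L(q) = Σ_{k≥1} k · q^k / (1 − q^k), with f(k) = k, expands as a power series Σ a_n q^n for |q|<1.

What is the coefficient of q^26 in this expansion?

a_26 = 42

d|26:{1,2,13,26}  Σf=1+2+13+26=42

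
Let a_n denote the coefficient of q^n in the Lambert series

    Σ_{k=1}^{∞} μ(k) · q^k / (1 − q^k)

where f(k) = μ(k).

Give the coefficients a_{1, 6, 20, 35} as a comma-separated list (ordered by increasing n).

q^1  k|1↦μ(k): 1:1  a_1=1
q^6  k|6↦μ(k): 6:1 3:-1 2:-1 1:1  a_6=0
n=20: 20·1 10·2 5·4 4·5 2·10 1·20  μ→[0+1+(-1)+0+(-1)+1]=0
n=35: 1·35 5·7 7·5 35·1  μ→[1+(-1)+(-1)+1]=0

1, 0, 0, 0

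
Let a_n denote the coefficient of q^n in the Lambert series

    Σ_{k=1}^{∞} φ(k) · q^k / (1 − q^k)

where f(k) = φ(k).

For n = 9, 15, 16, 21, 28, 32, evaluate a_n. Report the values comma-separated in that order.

q^9  k|9↦φ(k): 1:1 3:2 9:6  a_9=9
d|15:{1,3,5,15}  Σφ=1+2+4+8=15
[q^16] φ(16)=8,φ(8)=4,φ(4)=2,φ(2)=1,φ(1)=1 ⇒ 16
d|21:{1,3,7,21}  Σφ=1+2+6+12=21
q^28  k|28↦φ(k): 28:12 14:6 7:6 4:2 2:1 1:1  a_28=28
d|32:{1,2,4,8,16,32}  Σφ=1+1+2+4+8+16=32

9, 15, 16, 21, 28, 32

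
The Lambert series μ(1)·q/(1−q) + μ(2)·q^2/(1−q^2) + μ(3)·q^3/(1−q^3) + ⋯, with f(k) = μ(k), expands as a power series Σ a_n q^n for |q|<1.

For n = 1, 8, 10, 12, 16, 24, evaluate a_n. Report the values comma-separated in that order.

1, 0, 0, 0, 0, 0

q^1  k|1↦μ(k): 1:1  a_1=1
[q^8] μ(1)=1,μ(2)=-1,μ(4)=0,μ(8)=0 ⇒ 0
d|10:{1,2,5,10}  Σμ=1+(-1)+(-1)+1=0
d|12:{12,6,4,3,2,1}  Σμ=0+1+0+(-1)+(-1)+1=0
[q^16] μ(1)=1,μ(2)=-1,μ(4)=0,μ(8)=0,μ(16)=0 ⇒ 0
q^24  k|24↦μ(k): 24:0 12:0 8:0 6:1 4:0 3:-1 2:-1 1:1  a_24=0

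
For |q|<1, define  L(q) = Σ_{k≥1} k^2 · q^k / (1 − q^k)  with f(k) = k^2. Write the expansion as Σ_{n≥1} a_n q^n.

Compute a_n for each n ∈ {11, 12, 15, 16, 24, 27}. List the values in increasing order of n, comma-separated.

122, 210, 260, 341, 850, 820

n=11: 11·1 1·11  f→[121+1]=122
n=12: 1·12 2·6 3·4 4·3 6·2 12·1  f→[1+4+9+16+36+144]=210
[q^15] f(15)=225,f(5)=25,f(3)=9,f(1)=1 ⇒ 260
d|16:{1,2,4,8,16}  Σf=1+4+16+64+256=341
n=24: 24·1 12·2 8·3 6·4 4·6 3·8 2·12 1·24  f→[576+144+64+36+16+9+4+1]=850
d|27:{27,9,3,1}  Σf=729+81+9+1=820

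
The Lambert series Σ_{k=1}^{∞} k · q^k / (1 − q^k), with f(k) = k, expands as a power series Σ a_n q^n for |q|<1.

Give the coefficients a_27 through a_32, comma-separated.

n=27: 1·27 3·9 9·3 27·1  f→[1+3+9+27]=40
[q^28] f(28)=28,f(14)=14,f(7)=7,f(4)=4,f(2)=2,f(1)=1 ⇒ 56
d|29:{1,29}  Σf=1+29=30
q^30  k|30↦f(k): 30:30 15:15 10:10 6:6 5:5 3:3 2:2 1:1  a_30=72
d|31:{31,1}  Σf=31+1=32
n=32: 1·32 2·16 4·8 8·4 16·2 32·1  f→[1+2+4+8+16+32]=63

40, 56, 30, 72, 32, 63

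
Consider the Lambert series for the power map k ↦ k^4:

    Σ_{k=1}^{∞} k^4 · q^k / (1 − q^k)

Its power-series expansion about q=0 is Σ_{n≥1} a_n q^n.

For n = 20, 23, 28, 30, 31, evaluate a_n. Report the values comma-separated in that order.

q^20  k|20↦f(k): 1:1 2:16 4:256 5:625 10:10000 20:160000  a_20=170898
d|23:{23,1}  Σf=279841+1=279842
n=28: 1·28 2·14 4·7 7·4 14·2 28·1  f→[1+16+256+2401+38416+614656]=655746
[q^30] f(1)=1,f(2)=16,f(3)=81,f(5)=625,f(6)=1296,f(10)=10000,f(15)=50625,f(30)=810000 ⇒ 872644
q^31  k|31↦f(k): 31:923521 1:1  a_31=923522

170898, 279842, 655746, 872644, 923522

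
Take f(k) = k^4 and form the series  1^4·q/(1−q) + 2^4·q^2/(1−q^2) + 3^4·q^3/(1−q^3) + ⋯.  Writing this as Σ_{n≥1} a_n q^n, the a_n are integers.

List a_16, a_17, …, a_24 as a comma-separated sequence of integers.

d|16:{1,2,4,8,16}  Σf=1+16+256+4096+65536=69905
q^17  k|17↦f(k): 1:1 17:83521  a_17=83522
n=18: 1·18 2·9 3·6 6·3 9·2 18·1  f→[1+16+81+1296+6561+104976]=112931
d|19:{19,1}  Σf=130321+1=130322
q^20  k|20↦f(k): 1:1 2:16 4:256 5:625 10:10000 20:160000  a_20=170898
q^21  k|21↦f(k): 21:194481 7:2401 3:81 1:1  a_21=196964
[q^22] f(22)=234256,f(11)=14641,f(2)=16,f(1)=1 ⇒ 248914
[q^23] f(1)=1,f(23)=279841 ⇒ 279842
q^24  k|24↦f(k): 1:1 2:16 3:81 4:256 6:1296 8:4096 12:20736 24:331776  a_24=358258

69905, 83522, 112931, 130322, 170898, 196964, 248914, 279842, 358258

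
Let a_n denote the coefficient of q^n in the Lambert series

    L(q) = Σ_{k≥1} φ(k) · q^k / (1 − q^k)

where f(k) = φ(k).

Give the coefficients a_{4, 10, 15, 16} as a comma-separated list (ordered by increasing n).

[q^4] φ(1)=1,φ(2)=1,φ(4)=2 ⇒ 4
d|10:{10,5,2,1}  Σφ=4+4+1+1=10
n=15: 15·1 5·3 3·5 1·15  φ→[8+4+2+1]=15
n=16: 16·1 8·2 4·4 2·8 1·16  φ→[8+4+2+1+1]=16

4, 10, 15, 16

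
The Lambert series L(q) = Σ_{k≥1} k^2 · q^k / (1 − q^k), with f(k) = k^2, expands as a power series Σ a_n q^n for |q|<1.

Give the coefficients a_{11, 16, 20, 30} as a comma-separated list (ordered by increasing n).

d|11:{1,11}  Σf=1+121=122
n=16: 1·16 2·8 4·4 8·2 16·1  f→[1+4+16+64+256]=341
[q^20] f(1)=1,f(2)=4,f(4)=16,f(5)=25,f(10)=100,f(20)=400 ⇒ 546
q^30  k|30↦f(k): 1:1 2:4 3:9 5:25 6:36 10:100 15:225 30:900  a_30=1300

122, 341, 546, 1300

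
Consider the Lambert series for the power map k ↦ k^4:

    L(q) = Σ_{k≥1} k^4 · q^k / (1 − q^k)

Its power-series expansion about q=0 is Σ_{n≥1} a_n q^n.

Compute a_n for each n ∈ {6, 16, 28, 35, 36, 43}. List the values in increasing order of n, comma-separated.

1394, 69905, 655746, 1503652, 1813539, 3418802

d|6:{1,2,3,6}  Σf=1+16+81+1296=1394
d|16:{1,2,4,8,16}  Σf=1+16+256+4096+65536=69905
q^28  k|28↦f(k): 28:614656 14:38416 7:2401 4:256 2:16 1:1  a_28=655746
q^35  k|35↦f(k): 1:1 5:625 7:2401 35:1500625  a_35=1503652
q^36  k|36↦f(k): 36:1679616 18:104976 12:20736 9:6561 6:1296 4:256 3:81 2:16 1:1  a_36=1813539
n=43: 43·1 1·43  f→[3418801+1]=3418802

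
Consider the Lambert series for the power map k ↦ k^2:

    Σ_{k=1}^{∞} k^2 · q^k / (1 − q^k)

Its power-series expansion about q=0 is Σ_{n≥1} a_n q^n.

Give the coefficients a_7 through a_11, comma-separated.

[q^7] f(1)=1,f(7)=49 ⇒ 50
d|8:{1,2,4,8}  Σf=1+4+16+64=85
d|9:{1,3,9}  Σf=1+9+81=91
n=10: 1·10 2·5 5·2 10·1  f→[1+4+25+100]=130
n=11: 11·1 1·11  f→[121+1]=122

50, 85, 91, 130, 122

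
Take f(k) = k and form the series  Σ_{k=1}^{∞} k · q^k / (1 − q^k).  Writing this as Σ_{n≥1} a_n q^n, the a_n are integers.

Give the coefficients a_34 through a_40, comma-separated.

d|34:{1,2,17,34}  Σf=1+2+17+34=54
[q^35] f(35)=35,f(7)=7,f(5)=5,f(1)=1 ⇒ 48
n=36: 36·1 18·2 12·3 9·4 6·6 4·9 3·12 2·18 1·36  f→[36+18+12+9+6+4+3+2+1]=91
[q^37] f(37)=37,f(1)=1 ⇒ 38
[q^38] f(1)=1,f(2)=2,f(19)=19,f(38)=38 ⇒ 60
d|39:{39,13,3,1}  Σf=39+13+3+1=56
[q^40] f(40)=40,f(20)=20,f(10)=10,f(8)=8,f(5)=5,f(4)=4,f(2)=2,f(1)=1 ⇒ 90

54, 48, 91, 38, 60, 56, 90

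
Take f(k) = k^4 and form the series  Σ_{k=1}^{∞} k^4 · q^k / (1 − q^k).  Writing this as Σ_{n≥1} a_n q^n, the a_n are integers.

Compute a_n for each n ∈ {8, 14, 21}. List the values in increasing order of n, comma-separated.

4369, 40834, 196964

d|8:{1,2,4,8}  Σf=1+16+256+4096=4369
d|14:{1,2,7,14}  Σf=1+16+2401+38416=40834
n=21: 1·21 3·7 7·3 21·1  f→[1+81+2401+194481]=196964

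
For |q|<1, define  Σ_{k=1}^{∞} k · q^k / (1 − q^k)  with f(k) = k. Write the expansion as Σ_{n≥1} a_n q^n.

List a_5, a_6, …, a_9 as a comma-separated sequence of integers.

6, 12, 8, 15, 13

q^5  k|5↦f(k): 5:5 1:1  a_5=6
d|6:{6,3,2,1}  Σf=6+3+2+1=12
d|7:{7,1}  Σf=7+1=8
q^8  k|8↦f(k): 8:8 4:4 2:2 1:1  a_8=15
q^9  k|9↦f(k): 9:9 3:3 1:1  a_9=13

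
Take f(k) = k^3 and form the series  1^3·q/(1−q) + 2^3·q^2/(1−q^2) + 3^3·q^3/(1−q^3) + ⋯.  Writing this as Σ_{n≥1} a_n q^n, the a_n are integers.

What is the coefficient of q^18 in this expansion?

d|18:{1,2,3,6,9,18}  Σf=1+8+27+216+729+5832=6813

a_18 = 6813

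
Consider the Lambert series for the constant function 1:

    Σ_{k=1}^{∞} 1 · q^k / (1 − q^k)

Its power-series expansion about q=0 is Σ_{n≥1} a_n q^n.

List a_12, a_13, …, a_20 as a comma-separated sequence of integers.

q^12  k|12↦f(k): 12:1 6:1 4:1 3:1 2:1 1:1  a_12=6
d|13:{13,1}  Σf=1+1=2
d|14:{14,7,2,1}  Σf=1+1+1+1=4
d|15:{15,5,3,1}  Σf=1+1+1+1=4
[q^16] f(16)=1,f(8)=1,f(4)=1,f(2)=1,f(1)=1 ⇒ 5
q^17  k|17↦f(k): 17:1 1:1  a_17=2
[q^18] f(18)=1,f(9)=1,f(6)=1,f(3)=1,f(2)=1,f(1)=1 ⇒ 6
q^19  k|19↦f(k): 19:1 1:1  a_19=2
[q^20] f(1)=1,f(2)=1,f(4)=1,f(5)=1,f(10)=1,f(20)=1 ⇒ 6

6, 2, 4, 4, 5, 2, 6, 2, 6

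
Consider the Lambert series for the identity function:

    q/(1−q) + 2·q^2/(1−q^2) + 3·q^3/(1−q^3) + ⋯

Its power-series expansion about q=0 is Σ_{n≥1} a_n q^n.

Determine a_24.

q^24  k|24↦f(k): 24:24 12:12 8:8 6:6 4:4 3:3 2:2 1:1  a_24=60

a_24 = 60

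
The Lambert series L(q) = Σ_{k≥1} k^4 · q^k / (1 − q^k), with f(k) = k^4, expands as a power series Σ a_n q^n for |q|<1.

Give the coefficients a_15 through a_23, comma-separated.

[q^15] f(1)=1,f(3)=81,f(5)=625,f(15)=50625 ⇒ 51332
n=16: 1·16 2·8 4·4 8·2 16·1  f→[1+16+256+4096+65536]=69905
n=17: 17·1 1·17  f→[83521+1]=83522
d|18:{1,2,3,6,9,18}  Σf=1+16+81+1296+6561+104976=112931
d|19:{19,1}  Σf=130321+1=130322
d|20:{20,10,5,4,2,1}  Σf=160000+10000+625+256+16+1=170898
q^21  k|21↦f(k): 21:194481 7:2401 3:81 1:1  a_21=196964
d|22:{22,11,2,1}  Σf=234256+14641+16+1=248914
[q^23] f(1)=1,f(23)=279841 ⇒ 279842

51332, 69905, 83522, 112931, 130322, 170898, 196964, 248914, 279842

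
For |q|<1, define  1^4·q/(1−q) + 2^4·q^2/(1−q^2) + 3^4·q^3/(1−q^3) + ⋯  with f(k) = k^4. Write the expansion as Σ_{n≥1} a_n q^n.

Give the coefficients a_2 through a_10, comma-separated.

n=2: 1·2 2·1  f→[1+16]=17
d|3:{1,3}  Σf=1+81=82
n=4: 1·4 2·2 4·1  f→[1+16+256]=273
[q^5] f(1)=1,f(5)=625 ⇒ 626
d|6:{1,2,3,6}  Σf=1+16+81+1296=1394
d|7:{7,1}  Σf=2401+1=2402
q^8  k|8↦f(k): 8:4096 4:256 2:16 1:1  a_8=4369
d|9:{9,3,1}  Σf=6561+81+1=6643
d|10:{10,5,2,1}  Σf=10000+625+16+1=10642

17, 82, 273, 626, 1394, 2402, 4369, 6643, 10642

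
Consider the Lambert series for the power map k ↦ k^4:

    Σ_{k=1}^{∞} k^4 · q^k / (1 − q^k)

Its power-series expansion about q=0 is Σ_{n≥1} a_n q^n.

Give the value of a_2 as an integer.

a_2 = 17

d|2:{2,1}  Σf=16+1=17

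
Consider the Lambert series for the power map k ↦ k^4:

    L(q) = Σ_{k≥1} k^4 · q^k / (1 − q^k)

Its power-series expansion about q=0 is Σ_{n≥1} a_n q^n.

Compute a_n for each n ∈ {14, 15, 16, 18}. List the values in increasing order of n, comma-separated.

40834, 51332, 69905, 112931

[q^14] f(1)=1,f(2)=16,f(7)=2401,f(14)=38416 ⇒ 40834
[q^15] f(15)=50625,f(5)=625,f(3)=81,f(1)=1 ⇒ 51332
d|16:{16,8,4,2,1}  Σf=65536+4096+256+16+1=69905
[q^18] f(18)=104976,f(9)=6561,f(6)=1296,f(3)=81,f(2)=16,f(1)=1 ⇒ 112931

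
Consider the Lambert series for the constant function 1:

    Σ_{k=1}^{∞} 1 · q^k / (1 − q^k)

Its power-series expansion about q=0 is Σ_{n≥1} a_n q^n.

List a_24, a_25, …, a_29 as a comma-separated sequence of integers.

8, 3, 4, 4, 6, 2

q^24  k|24↦f(k): 1:1 2:1 3:1 4:1 6:1 8:1 12:1 24:1  a_24=8
d|25:{25,5,1}  Σf=1+1+1=3
q^26  k|26↦f(k): 26:1 13:1 2:1 1:1  a_26=4
n=27: 27·1 9·3 3·9 1·27  f→[1+1+1+1]=4
n=28: 28·1 14·2 7·4 4·7 2·14 1·28  f→[1+1+1+1+1+1]=6
d|29:{29,1}  Σf=1+1=2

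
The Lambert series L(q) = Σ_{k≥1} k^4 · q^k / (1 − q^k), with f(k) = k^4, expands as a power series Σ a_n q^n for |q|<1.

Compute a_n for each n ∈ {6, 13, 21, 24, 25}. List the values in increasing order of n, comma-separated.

1394, 28562, 196964, 358258, 391251

q^6  k|6↦f(k): 1:1 2:16 3:81 6:1296  a_6=1394
n=13: 1·13 13·1  f→[1+28561]=28562
q^21  k|21↦f(k): 1:1 3:81 7:2401 21:194481  a_21=196964
q^24  k|24↦f(k): 1:1 2:16 3:81 4:256 6:1296 8:4096 12:20736 24:331776  a_24=358258
d|25:{1,5,25}  Σf=1+625+390625=391251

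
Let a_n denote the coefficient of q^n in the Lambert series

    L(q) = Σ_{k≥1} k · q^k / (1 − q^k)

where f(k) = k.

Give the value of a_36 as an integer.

a_36 = 91

[q^36] f(36)=36,f(18)=18,f(12)=12,f(9)=9,f(6)=6,f(4)=4,f(3)=3,f(2)=2,f(1)=1 ⇒ 91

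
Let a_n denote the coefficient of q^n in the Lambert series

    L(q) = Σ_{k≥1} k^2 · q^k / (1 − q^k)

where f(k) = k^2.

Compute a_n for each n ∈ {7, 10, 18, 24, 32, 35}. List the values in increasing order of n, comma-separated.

50, 130, 455, 850, 1365, 1300

n=7: 7·1 1·7  f→[49+1]=50
d|10:{10,5,2,1}  Σf=100+25+4+1=130
d|18:{18,9,6,3,2,1}  Σf=324+81+36+9+4+1=455
q^24  k|24↦f(k): 1:1 2:4 3:9 4:16 6:36 8:64 12:144 24:576  a_24=850
[q^32] f(32)=1024,f(16)=256,f(8)=64,f(4)=16,f(2)=4,f(1)=1 ⇒ 1365
n=35: 1·35 5·7 7·5 35·1  f→[1+25+49+1225]=1300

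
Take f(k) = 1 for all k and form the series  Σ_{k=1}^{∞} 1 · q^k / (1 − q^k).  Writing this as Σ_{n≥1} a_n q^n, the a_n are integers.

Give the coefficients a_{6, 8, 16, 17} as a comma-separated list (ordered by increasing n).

d|6:{1,2,3,6}  Σf=1+1+1+1=4
[q^8] f(1)=1,f(2)=1,f(4)=1,f(8)=1 ⇒ 4
[q^16] f(1)=1,f(2)=1,f(4)=1,f(8)=1,f(16)=1 ⇒ 5
q^17  k|17↦f(k): 17:1 1:1  a_17=2

4, 4, 5, 2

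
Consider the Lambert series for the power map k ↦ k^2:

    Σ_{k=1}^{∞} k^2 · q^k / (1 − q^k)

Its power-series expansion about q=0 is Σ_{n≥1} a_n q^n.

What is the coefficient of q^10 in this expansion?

d|10:{10,5,2,1}  Σf=100+25+4+1=130

a_10 = 130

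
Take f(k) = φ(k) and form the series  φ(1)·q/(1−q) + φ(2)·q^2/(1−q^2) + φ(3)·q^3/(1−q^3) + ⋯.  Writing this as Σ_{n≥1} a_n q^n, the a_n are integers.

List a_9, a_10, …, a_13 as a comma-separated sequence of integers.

q^9  k|9↦φ(k): 1:1 3:2 9:6  a_9=9
n=10: 10·1 5·2 2·5 1·10  φ→[4+4+1+1]=10
q^11  k|11↦φ(k): 11:10 1:1  a_11=11
d|12:{12,6,4,3,2,1}  Σφ=4+2+2+2+1+1=12
n=13: 13·1 1·13  φ→[12+1]=13

9, 10, 11, 12, 13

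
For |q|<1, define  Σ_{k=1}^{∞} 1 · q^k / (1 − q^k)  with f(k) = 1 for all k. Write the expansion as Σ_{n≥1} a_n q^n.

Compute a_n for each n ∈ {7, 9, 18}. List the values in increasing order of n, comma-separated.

2, 3, 6

n=7: 7·1 1·7  f→[1+1]=2
n=9: 9·1 3·3 1·9  f→[1+1+1]=3
[q^18] f(18)=1,f(9)=1,f(6)=1,f(3)=1,f(2)=1,f(1)=1 ⇒ 6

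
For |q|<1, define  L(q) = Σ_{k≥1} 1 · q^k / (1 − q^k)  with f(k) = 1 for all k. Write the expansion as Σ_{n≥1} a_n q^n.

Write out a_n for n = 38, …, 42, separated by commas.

4, 4, 8, 2, 8

d|38:{1,2,19,38}  Σf=1+1+1+1=4
q^39  k|39↦f(k): 39:1 13:1 3:1 1:1  a_39=4
n=40: 40·1 20·2 10·4 8·5 5·8 4·10 2·20 1·40  f→[1+1+1+1+1+1+1+1]=8
q^41  k|41↦f(k): 1:1 41:1  a_41=2
d|42:{42,21,14,7,6,3,2,1}  Σf=1+1+1+1+1+1+1+1=8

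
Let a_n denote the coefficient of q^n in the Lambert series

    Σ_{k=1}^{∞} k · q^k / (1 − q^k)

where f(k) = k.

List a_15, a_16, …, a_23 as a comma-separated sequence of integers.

24, 31, 18, 39, 20, 42, 32, 36, 24

d|15:{1,3,5,15}  Σf=1+3+5+15=24
d|16:{16,8,4,2,1}  Σf=16+8+4+2+1=31
q^17  k|17↦f(k): 17:17 1:1  a_17=18
[q^18] f(1)=1,f(2)=2,f(3)=3,f(6)=6,f(9)=9,f(18)=18 ⇒ 39
q^19  k|19↦f(k): 19:19 1:1  a_19=20
n=20: 20·1 10·2 5·4 4·5 2·10 1·20  f→[20+10+5+4+2+1]=42
[q^21] f(1)=1,f(3)=3,f(7)=7,f(21)=21 ⇒ 32
q^22  k|22↦f(k): 22:22 11:11 2:2 1:1  a_22=36
d|23:{23,1}  Σf=23+1=24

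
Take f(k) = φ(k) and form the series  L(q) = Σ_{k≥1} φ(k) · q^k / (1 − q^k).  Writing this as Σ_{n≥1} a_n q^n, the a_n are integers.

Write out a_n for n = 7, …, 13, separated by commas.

n=7: 7·1 1·7  φ→[6+1]=7
q^8  k|8↦φ(k): 1:1 2:1 4:2 8:4  a_8=8
d|9:{9,3,1}  Σφ=6+2+1=9
[q^10] φ(10)=4,φ(5)=4,φ(2)=1,φ(1)=1 ⇒ 10
[q^11] φ(1)=1,φ(11)=10 ⇒ 11
q^12  k|12↦φ(k): 12:4 6:2 4:2 3:2 2:1 1:1  a_12=12
n=13: 13·1 1·13  φ→[12+1]=13

7, 8, 9, 10, 11, 12, 13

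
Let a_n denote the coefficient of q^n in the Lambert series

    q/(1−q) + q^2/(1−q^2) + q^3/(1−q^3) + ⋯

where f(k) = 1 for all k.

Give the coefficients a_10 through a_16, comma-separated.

n=10: 1·10 2·5 5·2 10·1  f→[1+1+1+1]=4
n=11: 11·1 1·11  f→[1+1]=2
q^12  k|12↦f(k): 12:1 6:1 4:1 3:1 2:1 1:1  a_12=6
d|13:{1,13}  Σf=1+1=2
q^14  k|14↦f(k): 14:1 7:1 2:1 1:1  a_14=4
[q^15] f(15)=1,f(5)=1,f(3)=1,f(1)=1 ⇒ 4
[q^16] f(1)=1,f(2)=1,f(4)=1,f(8)=1,f(16)=1 ⇒ 5

4, 2, 6, 2, 4, 4, 5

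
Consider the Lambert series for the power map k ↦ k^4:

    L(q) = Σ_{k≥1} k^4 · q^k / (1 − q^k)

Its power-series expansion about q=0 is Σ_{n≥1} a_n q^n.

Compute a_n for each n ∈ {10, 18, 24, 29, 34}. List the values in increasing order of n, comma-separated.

n=10: 10·1 5·2 2·5 1·10  f→[10000+625+16+1]=10642
q^18  k|18↦f(k): 1:1 2:16 3:81 6:1296 9:6561 18:104976  a_18=112931
[q^24] f(24)=331776,f(12)=20736,f(8)=4096,f(6)=1296,f(4)=256,f(3)=81,f(2)=16,f(1)=1 ⇒ 358258
q^29  k|29↦f(k): 1:1 29:707281  a_29=707282
[q^34] f(1)=1,f(2)=16,f(17)=83521,f(34)=1336336 ⇒ 1419874

10642, 112931, 358258, 707282, 1419874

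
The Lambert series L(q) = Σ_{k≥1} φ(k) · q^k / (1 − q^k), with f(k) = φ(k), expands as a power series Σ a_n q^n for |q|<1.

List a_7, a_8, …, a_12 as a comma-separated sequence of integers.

q^7  k|7↦φ(k): 1:1 7:6  a_7=7
q^8  k|8↦φ(k): 8:4 4:2 2:1 1:1  a_8=8
d|9:{9,3,1}  Σφ=6+2+1=9
q^10  k|10↦φ(k): 1:1 2:1 5:4 10:4  a_10=10
q^11  k|11↦φ(k): 11:10 1:1  a_11=11
q^12  k|12↦φ(k): 12:4 6:2 4:2 3:2 2:1 1:1  a_12=12

7, 8, 9, 10, 11, 12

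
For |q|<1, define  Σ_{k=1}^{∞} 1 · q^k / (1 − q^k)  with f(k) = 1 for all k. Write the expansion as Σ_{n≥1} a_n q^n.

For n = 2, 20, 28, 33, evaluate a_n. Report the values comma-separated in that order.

q^2  k|2↦f(k): 2:1 1:1  a_2=2
d|20:{20,10,5,4,2,1}  Σf=1+1+1+1+1+1=6
n=28: 1·28 2·14 4·7 7·4 14·2 28·1  f→[1+1+1+1+1+1]=6
q^33  k|33↦f(k): 33:1 11:1 3:1 1:1  a_33=4

2, 6, 6, 4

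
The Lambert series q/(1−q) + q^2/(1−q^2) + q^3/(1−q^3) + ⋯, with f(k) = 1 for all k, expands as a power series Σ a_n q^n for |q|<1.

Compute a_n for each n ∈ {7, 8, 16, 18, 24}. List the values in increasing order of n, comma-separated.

[q^7] f(1)=1,f(7)=1 ⇒ 2
q^8  k|8↦f(k): 8:1 4:1 2:1 1:1  a_8=4
q^16  k|16↦f(k): 16:1 8:1 4:1 2:1 1:1  a_16=5
n=18: 18·1 9·2 6·3 3·6 2·9 1·18  f→[1+1+1+1+1+1]=6
d|24:{1,2,3,4,6,8,12,24}  Σf=1+1+1+1+1+1+1+1=8

2, 4, 5, 6, 8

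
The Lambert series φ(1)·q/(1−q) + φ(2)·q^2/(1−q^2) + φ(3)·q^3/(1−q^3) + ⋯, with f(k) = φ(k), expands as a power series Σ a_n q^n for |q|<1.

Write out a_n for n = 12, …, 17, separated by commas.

n=12: 1·12 2·6 3·4 4·3 6·2 12·1  φ→[1+1+2+2+2+4]=12
q^13  k|13↦φ(k): 13:12 1:1  a_13=13
d|14:{1,2,7,14}  Σφ=1+1+6+6=14
[q^15] φ(1)=1,φ(3)=2,φ(5)=4,φ(15)=8 ⇒ 15
d|16:{1,2,4,8,16}  Σφ=1+1+2+4+8=16
d|17:{1,17}  Σφ=1+16=17

12, 13, 14, 15, 16, 17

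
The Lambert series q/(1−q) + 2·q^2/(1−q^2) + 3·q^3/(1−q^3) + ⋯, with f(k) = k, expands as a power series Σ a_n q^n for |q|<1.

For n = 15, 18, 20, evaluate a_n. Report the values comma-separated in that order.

n=15: 15·1 5·3 3·5 1·15  f→[15+5+3+1]=24
[q^18] f(1)=1,f(2)=2,f(3)=3,f(6)=6,f(9)=9,f(18)=18 ⇒ 39
n=20: 20·1 10·2 5·4 4·5 2·10 1·20  f→[20+10+5+4+2+1]=42

24, 39, 42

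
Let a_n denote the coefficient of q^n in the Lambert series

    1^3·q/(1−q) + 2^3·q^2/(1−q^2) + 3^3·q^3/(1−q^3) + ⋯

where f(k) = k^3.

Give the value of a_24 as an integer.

[q^24] f(1)=1,f(2)=8,f(3)=27,f(4)=64,f(6)=216,f(8)=512,f(12)=1728,f(24)=13824 ⇒ 16380

a_24 = 16380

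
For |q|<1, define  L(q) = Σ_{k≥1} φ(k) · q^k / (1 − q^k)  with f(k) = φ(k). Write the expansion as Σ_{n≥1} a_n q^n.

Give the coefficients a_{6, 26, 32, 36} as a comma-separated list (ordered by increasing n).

n=6: 1·6 2·3 3·2 6·1  φ→[1+1+2+2]=6
q^26  k|26↦φ(k): 26:12 13:12 2:1 1:1  a_26=26
q^32  k|32↦φ(k): 1:1 2:1 4:2 8:4 16:8 32:16  a_32=32
d|36:{36,18,12,9,6,4,3,2,1}  Σφ=12+6+4+6+2+2+2+1+1=36

6, 26, 32, 36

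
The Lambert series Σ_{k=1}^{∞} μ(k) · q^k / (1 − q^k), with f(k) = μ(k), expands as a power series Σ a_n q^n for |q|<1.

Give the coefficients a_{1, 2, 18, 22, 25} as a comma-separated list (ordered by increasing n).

d|1:{1}  Σμ=1=1
d|2:{1,2}  Σμ=1+(-1)=0
[q^18] μ(1)=1,μ(2)=-1,μ(3)=-1,μ(6)=1,μ(9)=0,μ(18)=0 ⇒ 0
[q^22] μ(22)=1,μ(11)=-1,μ(2)=-1,μ(1)=1 ⇒ 0
q^25  k|25↦μ(k): 1:1 5:-1 25:0  a_25=0

1, 0, 0, 0, 0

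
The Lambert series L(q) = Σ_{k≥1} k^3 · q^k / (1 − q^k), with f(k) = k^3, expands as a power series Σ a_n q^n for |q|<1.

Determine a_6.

n=6: 6·1 3·2 2·3 1·6  f→[216+27+8+1]=252

a_6 = 252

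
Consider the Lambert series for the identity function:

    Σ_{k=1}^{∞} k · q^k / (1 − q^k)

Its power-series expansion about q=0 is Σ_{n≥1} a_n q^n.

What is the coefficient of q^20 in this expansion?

a_20 = 42

n=20: 1·20 2·10 4·5 5·4 10·2 20·1  f→[1+2+4+5+10+20]=42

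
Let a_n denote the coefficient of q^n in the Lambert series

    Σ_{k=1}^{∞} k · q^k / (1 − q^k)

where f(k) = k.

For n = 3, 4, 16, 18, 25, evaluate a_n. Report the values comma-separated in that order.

n=3: 1·3 3·1  f→[1+3]=4
d|4:{1,2,4}  Σf=1+2+4=7
n=16: 16·1 8·2 4·4 2·8 1·16  f→[16+8+4+2+1]=31
d|18:{18,9,6,3,2,1}  Σf=18+9+6+3+2+1=39
q^25  k|25↦f(k): 1:1 5:5 25:25  a_25=31

4, 7, 31, 39, 31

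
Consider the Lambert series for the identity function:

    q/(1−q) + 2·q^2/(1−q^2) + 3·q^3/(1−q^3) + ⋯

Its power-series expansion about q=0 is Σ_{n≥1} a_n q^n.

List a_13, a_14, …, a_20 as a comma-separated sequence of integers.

14, 24, 24, 31, 18, 39, 20, 42

q^13  k|13↦f(k): 1:1 13:13  a_13=14
q^14  k|14↦f(k): 14:14 7:7 2:2 1:1  a_14=24
d|15:{1,3,5,15}  Σf=1+3+5+15=24
d|16:{1,2,4,8,16}  Σf=1+2+4+8+16=31
d|17:{17,1}  Σf=17+1=18
q^18  k|18↦f(k): 18:18 9:9 6:6 3:3 2:2 1:1  a_18=39
q^19  k|19↦f(k): 19:19 1:1  a_19=20
[q^20] f(20)=20,f(10)=10,f(5)=5,f(4)=4,f(2)=2,f(1)=1 ⇒ 42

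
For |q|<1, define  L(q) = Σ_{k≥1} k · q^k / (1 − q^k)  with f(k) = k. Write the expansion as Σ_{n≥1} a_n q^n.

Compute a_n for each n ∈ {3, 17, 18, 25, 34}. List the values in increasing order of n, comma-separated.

4, 18, 39, 31, 54

n=3: 3·1 1·3  f→[3+1]=4
d|17:{17,1}  Σf=17+1=18
n=18: 18·1 9·2 6·3 3·6 2·9 1·18  f→[18+9+6+3+2+1]=39
[q^25] f(25)=25,f(5)=5,f(1)=1 ⇒ 31
q^34  k|34↦f(k): 34:34 17:17 2:2 1:1  a_34=54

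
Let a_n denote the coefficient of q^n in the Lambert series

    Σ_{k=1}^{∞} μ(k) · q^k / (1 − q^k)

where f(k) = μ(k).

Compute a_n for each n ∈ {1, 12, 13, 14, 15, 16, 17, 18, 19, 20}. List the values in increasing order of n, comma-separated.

1, 0, 0, 0, 0, 0, 0, 0, 0, 0

q^1  k|1↦μ(k): 1:1  a_1=1
n=12: 1·12 2·6 3·4 4·3 6·2 12·1  μ→[1+(-1)+(-1)+0+1+0]=0
q^13  k|13↦μ(k): 1:1 13:-1  a_13=0
d|14:{1,2,7,14}  Σμ=1+(-1)+(-1)+1=0
[q^15] μ(15)=1,μ(5)=-1,μ(3)=-1,μ(1)=1 ⇒ 0
n=16: 1·16 2·8 4·4 8·2 16·1  μ→[1+(-1)+0+0+0]=0
n=17: 17·1 1·17  μ→[(-1)+1]=0
n=18: 18·1 9·2 6·3 3·6 2·9 1·18  μ→[0+0+1+(-1)+(-1)+1]=0
[q^19] μ(1)=1,μ(19)=-1 ⇒ 0
n=20: 1·20 2·10 4·5 5·4 10·2 20·1  μ→[1+(-1)+0+(-1)+1+0]=0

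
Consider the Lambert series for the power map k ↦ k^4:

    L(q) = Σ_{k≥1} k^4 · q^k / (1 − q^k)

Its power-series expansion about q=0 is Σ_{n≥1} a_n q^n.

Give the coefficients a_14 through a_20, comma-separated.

40834, 51332, 69905, 83522, 112931, 130322, 170898

[q^14] f(1)=1,f(2)=16,f(7)=2401,f(14)=38416 ⇒ 40834
n=15: 15·1 5·3 3·5 1·15  f→[50625+625+81+1]=51332
q^16  k|16↦f(k): 1:1 2:16 4:256 8:4096 16:65536  a_16=69905
n=17: 17·1 1·17  f→[83521+1]=83522
q^18  k|18↦f(k): 18:104976 9:6561 6:1296 3:81 2:16 1:1  a_18=112931
d|19:{19,1}  Σf=130321+1=130322
[q^20] f(1)=1,f(2)=16,f(4)=256,f(5)=625,f(10)=10000,f(20)=160000 ⇒ 170898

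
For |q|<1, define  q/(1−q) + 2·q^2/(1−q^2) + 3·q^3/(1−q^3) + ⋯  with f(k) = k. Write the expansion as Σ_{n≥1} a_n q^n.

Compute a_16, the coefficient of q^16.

n=16: 16·1 8·2 4·4 2·8 1·16  f→[16+8+4+2+1]=31

a_16 = 31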